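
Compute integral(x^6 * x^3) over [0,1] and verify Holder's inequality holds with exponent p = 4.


Step 1: Exact integral of f*g = integral(x^9, 0, 1) = 1/10
     = 0.1
Step 2: Holder bound with p=4, q=1.333333:
  ||f||_p = (integral x^24 dx)^(1/4) = (1/25)^(1/4) = 0.447214
  ||g||_q = (integral x^4 dx)^(1/1.333333) = (1/5)^(1/1.333333) = 0.29907
Step 3: Holder bound = ||f||_p * ||g||_q = 0.447214 * 0.29907 = 0.133748
Verification: 0.1 <= 0.133748 (Holder holds)


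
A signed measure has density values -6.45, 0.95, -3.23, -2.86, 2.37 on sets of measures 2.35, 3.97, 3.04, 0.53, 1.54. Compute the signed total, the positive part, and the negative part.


Step 1: Compute signed measure on each set:
  Set 1: -6.45 * 2.35 = -15.1575
  Set 2: 0.95 * 3.97 = 3.7715
  Set 3: -3.23 * 3.04 = -9.8192
  Set 4: -2.86 * 0.53 = -1.5158
  Set 5: 2.37 * 1.54 = 3.6498
Step 2: Total signed measure = (-15.1575) + (3.7715) + (-9.8192) + (-1.5158) + (3.6498)
     = -19.0712
Step 3: Positive part mu+(X) = sum of positive contributions = 7.4213
Step 4: Negative part mu-(X) = |sum of negative contributions| = 26.4925


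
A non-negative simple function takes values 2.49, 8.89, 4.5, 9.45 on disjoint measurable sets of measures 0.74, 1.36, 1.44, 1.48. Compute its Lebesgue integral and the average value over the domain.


Step 1: Integral = sum(value_i * measure_i)
= 2.49*0.74 + 8.89*1.36 + 4.5*1.44 + 9.45*1.48
= 1.8426 + 12.0904 + 6.48 + 13.986
= 34.399
Step 2: Total measure of domain = 0.74 + 1.36 + 1.44 + 1.48 = 5.02
Step 3: Average value = 34.399 / 5.02 = 6.85239


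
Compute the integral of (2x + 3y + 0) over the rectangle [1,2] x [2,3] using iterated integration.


By Fubini, integrate in x first, then y.
Step 1: Fix y, integrate over x in [1,2]:
  integral(2x + 3y + 0, x=1..2)
  = 2*(2^2 - 1^2)/2 + (3y + 0)*(2 - 1)
  = 3 + (3y + 0)*1
  = 3 + 3y + 0
  = 3 + 3y
Step 2: Integrate over y in [2,3]:
  integral(3 + 3y, y=2..3)
  = 3*1 + 3*(3^2 - 2^2)/2
  = 3 + 7.5
  = 10.5


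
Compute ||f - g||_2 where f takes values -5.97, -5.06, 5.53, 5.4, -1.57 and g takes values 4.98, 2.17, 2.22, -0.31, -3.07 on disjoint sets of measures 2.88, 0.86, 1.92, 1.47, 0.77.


Step 1: Compute differences f_i - g_i:
  -5.97 - 4.98 = -10.95
  -5.06 - 2.17 = -7.23
  5.53 - 2.22 = 3.31
  5.4 - -0.31 = 5.71
  -1.57 - -3.07 = 1.5
Step 2: Compute |diff|^2 * measure for each set:
  |-10.95|^2 * 2.88 = 119.9025 * 2.88 = 345.3192
  |-7.23|^2 * 0.86 = 52.2729 * 0.86 = 44.954694
  |3.31|^2 * 1.92 = 10.9561 * 1.92 = 21.035712
  |5.71|^2 * 1.47 = 32.6041 * 1.47 = 47.928027
  |1.5|^2 * 0.77 = 2.25 * 0.77 = 1.7325
Step 3: Sum = 460.970133
Step 4: ||f-g||_2 = (460.970133)^(1/2) = 21.470215


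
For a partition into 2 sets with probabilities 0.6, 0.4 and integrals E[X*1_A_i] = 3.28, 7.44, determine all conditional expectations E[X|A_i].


For each cell A_i: E[X|A_i] = E[X*1_A_i] / P(A_i)
Step 1: E[X|A_1] = 3.28 / 0.6 = 5.466667
Step 2: E[X|A_2] = 7.44 / 0.4 = 18.6
Verification: E[X] = sum E[X*1_A_i] = 3.28 + 7.44 = 10.72


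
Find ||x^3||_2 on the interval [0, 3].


Step 1: ||f||_2 = (integral_0^3 |x^3|^2 dx)^(1/2)
     = (integral_0^3 x^6 dx)^(1/2)
Step 2: integral_0^3 x^6 dx = [x^7/(7)] from 0 to 3 = 3^7/7
     = 2187/7 = 312.428571
Step 3: ||f||_2 = (312.428571)^(1/2) = 17.675649


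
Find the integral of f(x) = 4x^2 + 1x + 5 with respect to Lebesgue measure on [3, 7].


The Lebesgue integral of a Riemann-integrable function agrees with the Riemann integral.
Antiderivative F(x) = (4/3)x^3 + (1/2)x^2 + 5x
F(7) = (4/3)*7^3 + (1/2)*7^2 + 5*7
     = (4/3)*343 + (1/2)*49 + 5*7
     = 457.333333 + 24.5 + 35
     = 516.833333
F(3) = 55.5
Integral = F(7) - F(3) = 516.833333 - 55.5 = 461.333333


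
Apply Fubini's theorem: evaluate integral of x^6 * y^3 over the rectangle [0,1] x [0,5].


By Fubini's theorem, the double integral factors as a product of single integrals:
Step 1: integral_0^1 x^6 dx = [x^7/7] from 0 to 1
     = 1^7/7 = 0.142857
Step 2: integral_0^5 y^3 dy = [y^4/4] from 0 to 5
     = 5^4/4 = 156.25
Step 3: Double integral = 0.142857 * 156.25 = 22.321429


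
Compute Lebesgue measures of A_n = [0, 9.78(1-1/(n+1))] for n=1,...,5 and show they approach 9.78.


By continuity of measure from below: if A_n increases to A, then m(A_n) -> m(A).
Here A = [0, 9.78], so m(A) = 9.78
Step 1: a_1 = 9.78*(1 - 1/2) = 4.89, m(A_1) = 4.89
Step 2: a_2 = 9.78*(1 - 1/3) = 6.52, m(A_2) = 6.52
Step 3: a_3 = 9.78*(1 - 1/4) = 7.335, m(A_3) = 7.335
Step 4: a_4 = 9.78*(1 - 1/5) = 7.824, m(A_4) = 7.824
Step 5: a_5 = 9.78*(1 - 1/6) = 8.15, m(A_5) = 8.15
Limit: m(A_n) -> m([0,9.78]) = 9.78


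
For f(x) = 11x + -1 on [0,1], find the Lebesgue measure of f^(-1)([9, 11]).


f^(-1)([9, 11]) = {x : 9 <= 11x + -1 <= 11}
Solving: (9 - -1)/11 <= x <= (11 - -1)/11
= [0.909091, 1.090909]
Intersecting with [0,1]: [0.909091, 1]
Measure = 1 - 0.909091 = 0.090909


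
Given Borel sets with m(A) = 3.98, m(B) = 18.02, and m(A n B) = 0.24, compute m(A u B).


By inclusion-exclusion: m(A u B) = m(A) + m(B) - m(A n B)
= 3.98 + 18.02 - 0.24
= 21.76


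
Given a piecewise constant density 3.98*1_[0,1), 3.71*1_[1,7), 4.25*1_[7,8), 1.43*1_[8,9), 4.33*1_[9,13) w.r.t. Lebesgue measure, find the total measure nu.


Integrate each piece of the Radon-Nikodym derivative:
Step 1: integral_0^1 3.98 dx = 3.98*(1-0) = 3.98*1 = 3.98
Step 2: integral_1^7 3.71 dx = 3.71*(7-1) = 3.71*6 = 22.26
Step 3: integral_7^8 4.25 dx = 4.25*(8-7) = 4.25*1 = 4.25
Step 4: integral_8^9 1.43 dx = 1.43*(9-8) = 1.43*1 = 1.43
Step 5: integral_9^13 4.33 dx = 4.33*(13-9) = 4.33*4 = 17.32
Total: 3.98 + 22.26 + 4.25 + 1.43 + 17.32 = 49.24


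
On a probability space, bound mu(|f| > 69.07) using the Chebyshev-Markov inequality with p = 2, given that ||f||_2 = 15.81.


Chebyshev/Markov inequality: mu(|f| > eps) <= (||f||_p / eps)^p
Step 1: ||f||_2 / eps = 15.81 / 69.07 = 0.228898
Step 2: Raise to power p = 2:
  (0.228898)^2 = 0.052394
Step 3: Therefore mu(|f| > 69.07) <= 0.052394


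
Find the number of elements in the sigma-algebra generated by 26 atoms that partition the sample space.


Each element of the sigma-algebra is a union of some subset of the 26 atoms.
The number of such subsets is 2^26 = 67108864.


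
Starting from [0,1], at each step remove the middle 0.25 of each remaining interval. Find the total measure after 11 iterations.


Step 1: At each step, fraction remaining = 1 - 0.25 = 0.75
Step 2: After 11 steps, measure = (0.75)^11
Result = 0.042235


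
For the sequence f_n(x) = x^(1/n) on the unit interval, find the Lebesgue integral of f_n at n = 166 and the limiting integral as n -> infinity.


At n = 166: f_166(x) = x^(1/166).
Step 1: integral(x^(1/166), 0, 1) = [x^(1/166+1) / (1/166+1)] from 0 to 1
     = 1 / (1/166 + 1) = 1 / ((166+1)/166) = 166/(166+1)
     = 166/167 = 0.994012
Step 2: As n -> infinity, f_n(x) = x^(1/n) -> 1 for x in (0,1], and f_n is increasing in n.
By MCT, lim_n integral(f_n) = integral(lim_n f_n) = integral(1, 0, 1) = 1.
Step 3: Verify convergence: 166/167 = 0.994012 -> 1


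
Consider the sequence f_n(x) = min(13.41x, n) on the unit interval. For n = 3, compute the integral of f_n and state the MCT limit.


f(x) = 13.41x on [0,1]; f_n(x) = min(13.41x, n). At n = 3:
Step 1: f(x) reaches 3 at x = 3/13.41 = 0.223714
Step 2: integral(f_3) = integral(13.41x, 0, 0.223714) + integral(3, 0.223714, 1)
       = 13.41*0.223714^2/2 + 3*(1 - 0.223714)
       = 0.33557 + 2.328859
       = 2.66443
Step 3: As n -> infinity, f_n increases to f, so by MCT integral(f_n) -> integral(f) = 13.41/2 = 6.705.
Convergence: integral(f_3) = 2.66443 -> 6.705 as n -> infinity


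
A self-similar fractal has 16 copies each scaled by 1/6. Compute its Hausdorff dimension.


For a self-similar set with N copies scaled by 1/r:
dim_H = log(N)/log(r) = log(16)/log(6)
= 2.772589/1.791759
= 1.547411


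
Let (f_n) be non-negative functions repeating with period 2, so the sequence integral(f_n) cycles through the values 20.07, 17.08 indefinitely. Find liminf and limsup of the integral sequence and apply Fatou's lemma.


The sequence (integral(f_n)) is periodic with period 2, repeating the values 20.07, 17.08 indefinitely.
Step 1: For a periodic sequence, every tail (a_m, a_(m+1), ...) contains all 2 period values infinitely often.
Step 2: Hence inf of every tail = min of the period values = min(20.07, 17.08) = 17.08.
        liminf_n integral(f_n) = sup over m of (inf of tail from m) = 17.08.
Step 3: Similarly sup of every tail = max of the period values = 20.07.
        limsup_n integral(f_n) = 20.07.
Step 4: Fatou's lemma: integral(liminf_n f_n) <= liminf_n integral(f_n) = 17.08.
        So the integral of the pointwise liminf is at most 17.08.


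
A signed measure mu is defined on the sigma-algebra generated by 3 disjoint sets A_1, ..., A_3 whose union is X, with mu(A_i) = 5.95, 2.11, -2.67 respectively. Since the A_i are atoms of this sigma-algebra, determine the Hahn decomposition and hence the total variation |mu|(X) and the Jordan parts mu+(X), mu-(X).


Step 1: Every measurable set is a union of atoms (the cells / points), so a Hahn decomposition is
  obtained by grouping atoms by sign: P = union of atoms with mu > 0, N = union of the remaining atoms.
  Atoms in P (indices): 1, 2;  atoms in N (indices): 3
  Positive values: 5.95, 2.11
  Negative values: -2.67
Step 2: mu+(X) = mu(P) = sum of positive atom values = 8.06
Step 3: mu-(X) = -mu(N) = sum of |negative atom values| = 2.67
Step 4: |mu|(X) = mu+(X) + mu-(X) = 8.06 + 2.67 = 10.73


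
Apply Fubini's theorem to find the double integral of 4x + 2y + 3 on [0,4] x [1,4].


By Fubini, integrate in x first, then y.
Step 1: Fix y, integrate over x in [0,4]:
  integral(4x + 2y + 3, x=0..4)
  = 4*(4^2 - 0^2)/2 + (2y + 3)*(4 - 0)
  = 32 + (2y + 3)*4
  = 32 + 8y + 12
  = 44 + 8y
Step 2: Integrate over y in [1,4]:
  integral(44 + 8y, y=1..4)
  = 44*3 + 8*(4^2 - 1^2)/2
  = 132 + 60
  = 192


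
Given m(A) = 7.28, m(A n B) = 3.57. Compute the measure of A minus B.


m(A \ B) = m(A) - m(A n B)
= 7.28 - 3.57
= 3.71


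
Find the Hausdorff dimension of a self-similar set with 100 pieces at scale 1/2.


For a self-similar set with N copies scaled by 1/r:
dim_H = log(N)/log(r) = log(100)/log(2)
= 4.60517/0.693147
= 6.643856


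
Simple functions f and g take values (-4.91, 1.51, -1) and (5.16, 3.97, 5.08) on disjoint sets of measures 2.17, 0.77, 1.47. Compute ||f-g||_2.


Step 1: Compute differences f_i - g_i:
  -4.91 - 5.16 = -10.07
  1.51 - 3.97 = -2.46
  -1 - 5.08 = -6.08
Step 2: Compute |diff|^2 * measure for each set:
  |-10.07|^2 * 2.17 = 101.4049 * 2.17 = 220.048633
  |-2.46|^2 * 0.77 = 6.0516 * 0.77 = 4.659732
  |-6.08|^2 * 1.47 = 36.9664 * 1.47 = 54.340608
Step 3: Sum = 279.048973
Step 4: ||f-g||_2 = (279.048973)^(1/2) = 16.704759


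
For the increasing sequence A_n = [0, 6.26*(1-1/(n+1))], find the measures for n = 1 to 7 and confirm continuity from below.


By continuity of measure from below: if A_n increases to A, then m(A_n) -> m(A).
Here A = [0, 6.26], so m(A) = 6.26
Step 1: a_1 = 6.26*(1 - 1/2) = 3.13, m(A_1) = 3.13
Step 2: a_2 = 6.26*(1 - 1/3) = 4.1733, m(A_2) = 4.1733
Step 3: a_3 = 6.26*(1 - 1/4) = 4.695, m(A_3) = 4.695
Step 4: a_4 = 6.26*(1 - 1/5) = 5.008, m(A_4) = 5.008
Step 5: a_5 = 6.26*(1 - 1/6) = 5.2167, m(A_5) = 5.2167
Step 6: a_6 = 6.26*(1 - 1/7) = 5.3657, m(A_6) = 5.3657
Step 7: a_7 = 6.26*(1 - 1/8) = 5.4775, m(A_7) = 5.4775
Limit: m(A_n) -> m([0,6.26]) = 6.26


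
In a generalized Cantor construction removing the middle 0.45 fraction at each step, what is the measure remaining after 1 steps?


Step 1: At each step, fraction remaining = 1 - 0.45 = 0.55
Step 2: After 1 steps, measure = (0.55)^1
Step 3: Computing the power step by step:
  After step 1: 0.55
Result = 0.55


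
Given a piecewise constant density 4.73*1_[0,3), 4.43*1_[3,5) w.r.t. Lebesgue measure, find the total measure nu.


Integrate each piece of the Radon-Nikodym derivative:
Step 1: integral_0^3 4.73 dx = 4.73*(3-0) = 4.73*3 = 14.19
Step 2: integral_3^5 4.43 dx = 4.43*(5-3) = 4.43*2 = 8.86
Total: 14.19 + 8.86 = 23.05


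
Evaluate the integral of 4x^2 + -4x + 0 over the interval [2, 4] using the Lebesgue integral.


The Lebesgue integral of a Riemann-integrable function agrees with the Riemann integral.
Antiderivative F(x) = (4/3)x^3 + (-4/2)x^2 + 0x
F(4) = (4/3)*4^3 + (-4/2)*4^2 + 0*4
     = (4/3)*64 + (-4/2)*16 + 0*4
     = 85.333333 + -32 + 0
     = 53.333333
F(2) = 2.666667
Integral = F(4) - F(2) = 53.333333 - 2.666667 = 50.666667


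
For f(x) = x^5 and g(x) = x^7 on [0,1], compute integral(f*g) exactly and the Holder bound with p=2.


Step 1: Exact integral of f*g = integral(x^12, 0, 1) = 1/13
     = 0.076923
Step 2: Holder bound with p=2, q=2:
  ||f||_p = (integral x^10 dx)^(1/2) = (1/11)^(1/2) = 0.301511
  ||g||_q = (integral x^14 dx)^(1/2) = (1/15)^(1/2) = 0.258199
Step 3: Holder bound = ||f||_p * ||g||_q = 0.301511 * 0.258199 = 0.07785
Verification: 0.076923 <= 0.07785 (Holder holds)


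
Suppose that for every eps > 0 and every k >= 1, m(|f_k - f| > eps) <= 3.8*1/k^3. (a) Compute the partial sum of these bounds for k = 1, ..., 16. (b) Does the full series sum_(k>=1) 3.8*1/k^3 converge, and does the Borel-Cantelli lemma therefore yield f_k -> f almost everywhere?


Step 1: List the terms 3.8*1/k^3 for k = 1 to 16:
  k=1: 3.8
  k=2: 0.475
  k=3: 0.140741
  k=4: 0.059375
  k=5: 0.0304
  k=6: 0.017593
  k=7: 0.011079
  k=8: 0.007422
  k=9: 0.005213
  k=10: 0.0038
  k=11: 0.002855
  k=12: 0.002199
  k=13: 0.00173
  k=14: 0.001385
  k=15: 0.001126
  k=16: 9.277344e-04
Step 2: Partial sum = 3.8 + 0.475 + 0.140741 + 0.059375 + 0.0304 + 0.017593 + 0.011079 + 0.007422 + 0.005213 + 0.0038 + 0.002855 + 0.002199 + 0.00173 + 0.001385 + 0.001126 + 9.277344e-04
     = 4.560844
Step 3: The full series sum_(k>=1) 3.8*1/k^3 converges (p-series with p = 3 > 1; a constant multiple of a convergent series converges).
Step 4: Fix eps > 0. Since sum_k m(|f_k - f| > eps) < infinity, the Borel-Cantelli lemma gives
        m(limsup_k {|f_k - f| > eps}) = 0, i.e. for a.e. x, |f_k(x) - f(x)| <= eps for all large k.
        Applying this with eps = 1/j for j = 1, 2, ... and intersecting the countably many full-measure sets,
        for a.e. x we get limsup_k |f_k(x) - f(x)| <= 1/j for every j, hence f_k -> f almost everywhere.
Conclusion: series converges; Borel-Cantelli yields f_k -> f a.e.


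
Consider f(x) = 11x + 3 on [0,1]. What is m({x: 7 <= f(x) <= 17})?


f^(-1)([7, 17]) = {x : 7 <= 11x + 3 <= 17}
Solving: (7 - 3)/11 <= x <= (17 - 3)/11
= [0.363636, 1.272727]
Intersecting with [0,1]: [0.363636, 1]
Measure = 1 - 0.363636 = 0.636364


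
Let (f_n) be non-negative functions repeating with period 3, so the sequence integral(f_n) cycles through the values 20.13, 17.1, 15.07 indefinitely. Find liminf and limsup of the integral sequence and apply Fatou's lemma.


The sequence (integral(f_n)) is periodic with period 3, repeating the values 20.13, 17.1, 15.07 indefinitely.
Step 1: For a periodic sequence, every tail (a_m, a_(m+1), ...) contains all 3 period values infinitely often.
Step 2: Hence inf of every tail = min of the period values = min(20.13, 17.1, 15.07) = 15.07.
        liminf_n integral(f_n) = sup over m of (inf of tail from m) = 15.07.
Step 3: Similarly sup of every tail = max of the period values = 20.13.
        limsup_n integral(f_n) = 20.13.
Step 4: Fatou's lemma: integral(liminf_n f_n) <= liminf_n integral(f_n) = 15.07.
        So the integral of the pointwise liminf is at most 15.07.


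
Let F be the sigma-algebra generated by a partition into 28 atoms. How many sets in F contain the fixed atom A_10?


Each element of F is a union of some subset S of the 28 atoms.
The element contains A_10 iff A_10 is in S.
So we count subsets S of {A_1,...,A_28} with A_10 in S: choose freely among the other 27 atoms.
Count = 2^(28-1) = 2^27 = 134217728.


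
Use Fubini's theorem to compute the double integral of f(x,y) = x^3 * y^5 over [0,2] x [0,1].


By Fubini's theorem, the double integral factors as a product of single integrals:
Step 1: integral_0^2 x^3 dx = [x^4/4] from 0 to 2
     = 2^4/4 = 4
Step 2: integral_0^1 y^5 dy = [y^6/6] from 0 to 1
     = 1^6/6 = 0.166667
Step 3: Double integral = 4 * 0.166667 = 0.666667


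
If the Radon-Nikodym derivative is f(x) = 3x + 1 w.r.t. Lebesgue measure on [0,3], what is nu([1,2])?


nu(A) = integral_A (dnu/dmu) dmu = integral_1^2 (3x + 1) dx
Step 1: Antiderivative F(x) = (3/2)x^2 + 1x
Step 2: F(2) = (3/2)*2^2 + 1*2 = 6 + 2 = 8
Step 3: F(1) = (3/2)*1^2 + 1*1 = 1.5 + 1 = 2.5
Step 4: nu([1,2]) = F(2) - F(1) = 8 - 2.5 = 5.5


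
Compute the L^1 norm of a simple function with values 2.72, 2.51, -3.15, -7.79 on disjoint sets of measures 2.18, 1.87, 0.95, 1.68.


Step 1: Compute |f_i|^1 for each value:
  |2.72|^1 = 2.72
  |2.51|^1 = 2.51
  |-3.15|^1 = 3.15
  |-7.79|^1 = 7.79
Step 2: Multiply by measures and sum:
  2.72 * 2.18 = 5.9296
  2.51 * 1.87 = 4.6937
  3.15 * 0.95 = 2.9925
  7.79 * 1.68 = 13.0872
Sum = 5.9296 + 4.6937 + 2.9925 + 13.0872 = 26.703
Step 3: Take the p-th root:
||f||_1 = (26.703)^(1/1) = 26.703


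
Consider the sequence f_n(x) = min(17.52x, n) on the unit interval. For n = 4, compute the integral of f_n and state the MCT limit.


f(x) = 17.52x on [0,1]; f_n(x) = min(17.52x, n). At n = 4:
Step 1: f(x) reaches 4 at x = 4/17.52 = 0.228311
Step 2: integral(f_4) = integral(17.52x, 0, 0.228311) + integral(4, 0.228311, 1)
       = 17.52*0.228311^2/2 + 4*(1 - 0.228311)
       = 0.456621 + 3.086758
       = 3.543379
Step 3: As n -> infinity, f_n increases to f, so by MCT integral(f_n) -> integral(f) = 17.52/2 = 8.76.
Convergence: integral(f_4) = 3.543379 -> 8.76 as n -> infinity


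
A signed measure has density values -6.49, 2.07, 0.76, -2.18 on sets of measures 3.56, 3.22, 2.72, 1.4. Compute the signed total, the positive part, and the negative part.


Step 1: Compute signed measure on each set:
  Set 1: -6.49 * 3.56 = -23.1044
  Set 2: 2.07 * 3.22 = 6.6654
  Set 3: 0.76 * 2.72 = 2.0672
  Set 4: -2.18 * 1.4 = -3.052
Step 2: Total signed measure = (-23.1044) + (6.6654) + (2.0672) + (-3.052)
     = -17.4238
Step 3: Positive part mu+(X) = sum of positive contributions = 8.7326
Step 4: Negative part mu-(X) = |sum of negative contributions| = 26.1564


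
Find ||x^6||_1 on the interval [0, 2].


Step 1: ||f||_1 = (integral_0^2 |x^6|^1 dx)^(1/1)
     = (integral_0^2 x^6 dx)^(1/1)
Step 2: integral_0^2 x^6 dx = [x^7/(7)] from 0 to 2 = 2^7/7
     = 128/7 = 18.285714
Step 3: ||f||_1 = (18.285714)^(1/1) = 18.285714


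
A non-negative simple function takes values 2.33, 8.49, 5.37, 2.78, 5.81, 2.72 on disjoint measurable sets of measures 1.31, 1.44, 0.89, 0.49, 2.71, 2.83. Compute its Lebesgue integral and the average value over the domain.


Step 1: Integral = sum(value_i * measure_i)
= 2.33*1.31 + 8.49*1.44 + 5.37*0.89 + 2.78*0.49 + 5.81*2.71 + 2.72*2.83
= 3.0523 + 12.2256 + 4.7793 + 1.3622 + 15.7451 + 7.6976
= 44.8621
Step 2: Total measure of domain = 1.31 + 1.44 + 0.89 + 0.49 + 2.71 + 2.83 = 9.67
Step 3: Average value = 44.8621 / 9.67 = 4.639307


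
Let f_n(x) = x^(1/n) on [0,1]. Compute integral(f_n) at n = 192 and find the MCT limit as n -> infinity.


At n = 192: f_192(x) = x^(1/192).
Step 1: integral(x^(1/192), 0, 1) = [x^(1/192+1) / (1/192+1)] from 0 to 1
     = 1 / (1/192 + 1) = 1 / ((192+1)/192) = 192/(192+1)
     = 192/193 = 0.994819
Step 2: As n -> infinity, f_n(x) = x^(1/n) -> 1 for x in (0,1], and f_n is increasing in n.
By MCT, lim_n integral(f_n) = integral(lim_n f_n) = integral(1, 0, 1) = 1.
Step 3: Verify convergence: 192/193 = 0.994819 -> 1


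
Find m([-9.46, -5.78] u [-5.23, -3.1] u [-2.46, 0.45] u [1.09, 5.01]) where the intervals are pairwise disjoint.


For pairwise disjoint intervals, m(union) = sum of lengths.
= (-5.78 - -9.46) + (-3.1 - -5.23) + (0.45 - -2.46) + (5.01 - 1.09)
= 3.68 + 2.13 + 2.91 + 3.92
= 12.64


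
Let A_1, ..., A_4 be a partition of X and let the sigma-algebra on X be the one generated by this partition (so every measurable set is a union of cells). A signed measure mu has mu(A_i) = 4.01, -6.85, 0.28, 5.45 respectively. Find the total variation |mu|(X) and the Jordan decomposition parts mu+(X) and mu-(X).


Step 1: Every measurable set is a union of atoms (the cells / points), so a Hahn decomposition is
  obtained by grouping atoms by sign: P = union of atoms with mu > 0, N = union of the remaining atoms.
  Atoms in P (indices): 1, 3, 4;  atoms in N (indices): 2
  Positive values: 4.01, 0.28, 5.45
  Negative values: -6.85
Step 2: mu+(X) = mu(P) = sum of positive atom values = 9.74
Step 3: mu-(X) = -mu(N) = sum of |negative atom values| = 6.85
Step 4: |mu|(X) = mu+(X) + mu-(X) = 9.74 + 6.85 = 16.59


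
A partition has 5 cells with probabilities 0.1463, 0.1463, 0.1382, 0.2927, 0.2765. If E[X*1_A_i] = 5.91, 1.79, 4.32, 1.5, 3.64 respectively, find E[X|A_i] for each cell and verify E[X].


For each cell A_i: E[X|A_i] = E[X*1_A_i] / P(A_i)
Step 1: E[X|A_1] = 5.91 / 0.1463 = 40.396446
Step 2: E[X|A_2] = 1.79 / 0.1463 = 12.235133
Step 3: E[X|A_3] = 4.32 / 0.1382 = 31.259045
Step 4: E[X|A_4] = 1.5 / 0.2927 = 5.124701
Step 5: E[X|A_5] = 3.64 / 0.2765 = 13.164557
Verification: E[X] = sum E[X*1_A_i] = 5.91 + 1.79 + 4.32 + 1.5 + 3.64 = 17.16


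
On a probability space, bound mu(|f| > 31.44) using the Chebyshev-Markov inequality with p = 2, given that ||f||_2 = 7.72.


Chebyshev/Markov inequality: mu(|f| > eps) <= (||f||_p / eps)^p
Step 1: ||f||_2 / eps = 7.72 / 31.44 = 0.245547
Step 2: Raise to power p = 2:
  (0.245547)^2 = 0.060293
Step 3: Therefore mu(|f| > 31.44) <= 0.060293


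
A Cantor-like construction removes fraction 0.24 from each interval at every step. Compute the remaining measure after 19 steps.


Step 1: At each step, fraction remaining = 1 - 0.24 = 0.76
Step 2: After 19 steps, measure = (0.76)^19
Result = 0.005438


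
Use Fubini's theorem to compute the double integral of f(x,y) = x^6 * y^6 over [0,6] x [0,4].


By Fubini's theorem, the double integral factors as a product of single integrals:
Step 1: integral_0^6 x^6 dx = [x^7/7] from 0 to 6
     = 6^7/7 = 39990.857143
Step 2: integral_0^4 y^6 dy = [y^7/7] from 0 to 4
     = 4^7/7 = 2340.571429
Step 3: Double integral = 39990.857143 * 2340.571429 = 9.360146e+07


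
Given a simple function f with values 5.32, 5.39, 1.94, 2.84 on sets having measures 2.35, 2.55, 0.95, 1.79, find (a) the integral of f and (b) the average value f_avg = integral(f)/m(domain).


Step 1: Integral = sum(value_i * measure_i)
= 5.32*2.35 + 5.39*2.55 + 1.94*0.95 + 2.84*1.79
= 12.502 + 13.7445 + 1.843 + 5.0836
= 33.1731
Step 2: Total measure of domain = 2.35 + 2.55 + 0.95 + 1.79 = 7.64
Step 3: Average value = 33.1731 / 7.64 = 4.342029


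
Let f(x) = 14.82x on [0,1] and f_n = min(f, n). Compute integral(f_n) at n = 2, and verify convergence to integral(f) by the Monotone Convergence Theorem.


f(x) = 14.82x on [0,1]; f_n(x) = min(14.82x, n). At n = 2:
Step 1: f(x) reaches 2 at x = 2/14.82 = 0.134953
Step 2: integral(f_2) = integral(14.82x, 0, 0.134953) + integral(2, 0.134953, 1)
       = 14.82*0.134953^2/2 + 2*(1 - 0.134953)
       = 0.134953 + 1.730094
       = 1.865047
Step 3: As n -> infinity, f_n increases to f, so by MCT integral(f_n) -> integral(f) = 14.82/2 = 7.41.
Convergence: integral(f_2) = 1.865047 -> 7.41 as n -> infinity


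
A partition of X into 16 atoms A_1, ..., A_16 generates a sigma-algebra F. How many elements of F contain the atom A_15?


Each element of F is a union of some subset S of the 16 atoms.
The element contains A_15 iff A_15 is in S.
So we count subsets S of {A_1,...,A_16} with A_15 in S: choose freely among the other 15 atoms.
Count = 2^(16-1) = 2^15 = 32768.


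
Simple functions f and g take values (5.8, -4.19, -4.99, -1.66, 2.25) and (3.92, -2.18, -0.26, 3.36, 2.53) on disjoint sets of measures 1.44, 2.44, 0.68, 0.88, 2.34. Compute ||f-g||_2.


Step 1: Compute differences f_i - g_i:
  5.8 - 3.92 = 1.88
  -4.19 - -2.18 = -2.01
  -4.99 - -0.26 = -4.73
  -1.66 - 3.36 = -5.02
  2.25 - 2.53 = -0.28
Step 2: Compute |diff|^2 * measure for each set:
  |1.88|^2 * 1.44 = 3.5344 * 1.44 = 5.089536
  |-2.01|^2 * 2.44 = 4.0401 * 2.44 = 9.857844
  |-4.73|^2 * 0.68 = 22.3729 * 0.68 = 15.213572
  |-5.02|^2 * 0.88 = 25.2004 * 0.88 = 22.176352
  |-0.28|^2 * 2.34 = 0.0784 * 2.34 = 0.183456
Step 3: Sum = 52.52076
Step 4: ||f-g||_2 = (52.52076)^(1/2) = 7.247121


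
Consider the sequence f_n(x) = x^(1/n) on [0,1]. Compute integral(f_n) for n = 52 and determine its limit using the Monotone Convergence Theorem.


At n = 52: f_52(x) = x^(1/52).
Step 1: integral(x^(1/52), 0, 1) = [x^(1/52+1) / (1/52+1)] from 0 to 1
     = 1 / (1/52 + 1) = 1 / ((52+1)/52) = 52/(52+1)
     = 52/53 = 0.981132
Step 2: As n -> infinity, f_n(x) = x^(1/n) -> 1 for x in (0,1], and f_n is increasing in n.
By MCT, lim_n integral(f_n) = integral(lim_n f_n) = integral(1, 0, 1) = 1.
Step 3: Verify convergence: 52/53 = 0.981132 -> 1


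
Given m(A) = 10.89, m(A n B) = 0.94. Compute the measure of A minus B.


m(A \ B) = m(A) - m(A n B)
= 10.89 - 0.94
= 9.95


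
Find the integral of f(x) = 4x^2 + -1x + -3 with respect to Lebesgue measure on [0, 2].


The Lebesgue integral of a Riemann-integrable function agrees with the Riemann integral.
Antiderivative F(x) = (4/3)x^3 + (-1/2)x^2 + -3x
F(2) = (4/3)*2^3 + (-1/2)*2^2 + -3*2
     = (4/3)*8 + (-1/2)*4 + -3*2
     = 10.666667 + -2 + -6
     = 2.666667
F(0) = 0.0
Integral = F(2) - F(0) = 2.666667 - 0.0 = 2.666667


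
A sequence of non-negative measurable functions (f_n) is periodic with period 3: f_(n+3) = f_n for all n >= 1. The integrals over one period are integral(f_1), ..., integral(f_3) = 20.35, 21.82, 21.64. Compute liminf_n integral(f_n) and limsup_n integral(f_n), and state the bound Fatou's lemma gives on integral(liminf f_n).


The sequence (integral(f_n)) is periodic with period 3, repeating the values 20.35, 21.82, 21.64 indefinitely.
Step 1: For a periodic sequence, every tail (a_m, a_(m+1), ...) contains all 3 period values infinitely often.
Step 2: Hence inf of every tail = min of the period values = min(20.35, 21.82, 21.64) = 20.35.
        liminf_n integral(f_n) = sup over m of (inf of tail from m) = 20.35.
Step 3: Similarly sup of every tail = max of the period values = 21.82.
        limsup_n integral(f_n) = 21.82.
Step 4: Fatou's lemma: integral(liminf_n f_n) <= liminf_n integral(f_n) = 20.35.
        So the integral of the pointwise liminf is at most 20.35.


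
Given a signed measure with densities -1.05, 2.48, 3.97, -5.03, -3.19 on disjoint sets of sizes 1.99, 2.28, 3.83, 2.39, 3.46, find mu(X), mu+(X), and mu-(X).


Step 1: Compute signed measure on each set:
  Set 1: -1.05 * 1.99 = -2.0895
  Set 2: 2.48 * 2.28 = 5.6544
  Set 3: 3.97 * 3.83 = 15.2051
  Set 4: -5.03 * 2.39 = -12.0217
  Set 5: -3.19 * 3.46 = -11.0374
Step 2: Total signed measure = (-2.0895) + (5.6544) + (15.2051) + (-12.0217) + (-11.0374)
     = -4.2891
Step 3: Positive part mu+(X) = sum of positive contributions = 20.8595
Step 4: Negative part mu-(X) = |sum of negative contributions| = 25.1486


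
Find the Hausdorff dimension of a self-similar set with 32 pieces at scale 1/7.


For a self-similar set with N copies scaled by 1/r:
dim_H = log(N)/log(r) = log(32)/log(7)
= 3.465736/1.94591
= 1.781036


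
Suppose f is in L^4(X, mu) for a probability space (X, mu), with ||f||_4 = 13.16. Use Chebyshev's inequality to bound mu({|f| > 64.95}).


Chebyshev/Markov inequality: mu(|f| > eps) <= (||f||_p / eps)^p
Step 1: ||f||_4 / eps = 13.16 / 64.95 = 0.202617
Step 2: Raise to power p = 4:
  (0.202617)^4 = 0.001685
Step 3: Therefore mu(|f| > 64.95) <= 0.001685


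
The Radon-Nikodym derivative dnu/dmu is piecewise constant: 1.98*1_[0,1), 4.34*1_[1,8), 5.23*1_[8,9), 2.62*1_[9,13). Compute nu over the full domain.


Integrate each piece of the Radon-Nikodym derivative:
Step 1: integral_0^1 1.98 dx = 1.98*(1-0) = 1.98*1 = 1.98
Step 2: integral_1^8 4.34 dx = 4.34*(8-1) = 4.34*7 = 30.38
Step 3: integral_8^9 5.23 dx = 5.23*(9-8) = 5.23*1 = 5.23
Step 4: integral_9^13 2.62 dx = 2.62*(13-9) = 2.62*4 = 10.48
Total: 1.98 + 30.38 + 5.23 + 10.48 = 48.07


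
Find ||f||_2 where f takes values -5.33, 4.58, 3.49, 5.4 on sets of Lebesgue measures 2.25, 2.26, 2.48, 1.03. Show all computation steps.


Step 1: Compute |f_i|^2 for each value:
  |-5.33|^2 = 28.4089
  |4.58|^2 = 20.9764
  |3.49|^2 = 12.1801
  |5.4|^2 = 29.16
Step 2: Multiply by measures and sum:
  28.4089 * 2.25 = 63.920025
  20.9764 * 2.26 = 47.406664
  12.1801 * 2.48 = 30.206648
  29.16 * 1.03 = 30.0348
Sum = 63.920025 + 47.406664 + 30.206648 + 30.0348 = 171.568137
Step 3: Take the p-th root:
||f||_2 = (171.568137)^(1/2) = 13.098402


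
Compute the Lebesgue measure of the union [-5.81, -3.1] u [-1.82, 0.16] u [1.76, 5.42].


For pairwise disjoint intervals, m(union) = sum of lengths.
= (-3.1 - -5.81) + (0.16 - -1.82) + (5.42 - 1.76)
= 2.71 + 1.98 + 3.66
= 8.35


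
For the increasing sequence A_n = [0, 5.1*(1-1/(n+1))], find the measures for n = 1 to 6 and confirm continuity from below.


By continuity of measure from below: if A_n increases to A, then m(A_n) -> m(A).
Here A = [0, 5.1], so m(A) = 5.1
Step 1: a_1 = 5.1*(1 - 1/2) = 2.55, m(A_1) = 2.55
Step 2: a_2 = 5.1*(1 - 1/3) = 3.4, m(A_2) = 3.4
Step 3: a_3 = 5.1*(1 - 1/4) = 3.825, m(A_3) = 3.825
Step 4: a_4 = 5.1*(1 - 1/5) = 4.08, m(A_4) = 4.08
Step 5: a_5 = 5.1*(1 - 1/6) = 4.25, m(A_5) = 4.25
Step 6: a_6 = 5.1*(1 - 1/7) = 4.3714, m(A_6) = 4.3714
Limit: m(A_n) -> m([0,5.1]) = 5.1


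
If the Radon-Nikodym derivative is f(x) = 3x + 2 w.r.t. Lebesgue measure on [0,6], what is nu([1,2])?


nu(A) = integral_A (dnu/dmu) dmu = integral_1^2 (3x + 2) dx
Step 1: Antiderivative F(x) = (3/2)x^2 + 2x
Step 2: F(2) = (3/2)*2^2 + 2*2 = 6 + 4 = 10
Step 3: F(1) = (3/2)*1^2 + 2*1 = 1.5 + 2 = 3.5
Step 4: nu([1,2]) = F(2) - F(1) = 10 - 3.5 = 6.5


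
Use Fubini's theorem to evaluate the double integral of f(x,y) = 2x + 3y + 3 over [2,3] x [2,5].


By Fubini, integrate in x first, then y.
Step 1: Fix y, integrate over x in [2,3]:
  integral(2x + 3y + 3, x=2..3)
  = 2*(3^2 - 2^2)/2 + (3y + 3)*(3 - 2)
  = 5 + (3y + 3)*1
  = 5 + 3y + 3
  = 8 + 3y
Step 2: Integrate over y in [2,5]:
  integral(8 + 3y, y=2..5)
  = 8*3 + 3*(5^2 - 2^2)/2
  = 24 + 31.5
  = 55.5


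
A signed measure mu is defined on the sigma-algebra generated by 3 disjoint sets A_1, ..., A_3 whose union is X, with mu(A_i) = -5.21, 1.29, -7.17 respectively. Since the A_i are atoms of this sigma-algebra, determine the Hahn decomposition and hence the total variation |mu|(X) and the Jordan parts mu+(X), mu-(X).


Step 1: Every measurable set is a union of atoms (the cells / points), so a Hahn decomposition is
  obtained by grouping atoms by sign: P = union of atoms with mu > 0, N = union of the remaining atoms.
  Atoms in P (indices): 2;  atoms in N (indices): 1, 3
  Positive values: 1.29
  Negative values: -5.21, -7.17
Step 2: mu+(X) = mu(P) = sum of positive atom values = 1.29
Step 3: mu-(X) = -mu(N) = sum of |negative atom values| = 12.38
Step 4: |mu|(X) = mu+(X) + mu-(X) = 1.29 + 12.38 = 13.67


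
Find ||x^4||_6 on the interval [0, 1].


Step 1: ||f||_6 = (integral_0^1 |x^4|^6 dx)^(1/6)
     = (integral_0^1 x^24 dx)^(1/6)
Step 2: integral_0^1 x^24 dx = [x^25/(25)] from 0 to 1 = 1^25/25
     = 1/25 = 0.04
Step 3: ||f||_6 = (0.04)^(1/6) = 0.584804


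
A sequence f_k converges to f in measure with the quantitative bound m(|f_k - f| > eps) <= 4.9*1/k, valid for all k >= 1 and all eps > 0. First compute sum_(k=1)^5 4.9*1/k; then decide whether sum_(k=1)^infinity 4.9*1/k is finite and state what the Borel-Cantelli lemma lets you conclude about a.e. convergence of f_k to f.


Step 1: List the terms 4.9*1/k for k = 1 to 5:
  k=1: 4.9
  k=2: 2.45
  k=3: 1.633333
  k=4: 1.225
  k=5: 0.98
Step 2: Partial sum = 4.9 + 2.45 + 1.633333 + 1.225 + 0.98
     = 11.188333
Step 3: The full series sum_(k>=1) 4.9*1/k diverges (harmonic series, p = 1; a nonzero constant multiple of a divergent series diverges).
Step 4: The (first) Borel-Cantelli lemma requires a summable sequence of measures, so it does not apply here;
        from this bound alone no conclusion about a.e. convergence can be drawn (convergence in measure still
        gives an a.e.-convergent subsequence, but not a.e. convergence of the whole sequence).
Conclusion: series diverges; Borel-Cantelli is inconclusive about a.e. convergence of f_k.


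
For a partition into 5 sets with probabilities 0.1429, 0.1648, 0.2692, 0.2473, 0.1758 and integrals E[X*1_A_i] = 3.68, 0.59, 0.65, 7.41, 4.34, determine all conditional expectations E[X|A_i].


For each cell A_i: E[X|A_i] = E[X*1_A_i] / P(A_i)
Step 1: E[X|A_1] = 3.68 / 0.1429 = 25.752274
Step 2: E[X|A_2] = 0.59 / 0.1648 = 3.580097
Step 3: E[X|A_3] = 0.65 / 0.2692 = 2.414562
Step 4: E[X|A_4] = 7.41 / 0.2473 = 29.963607
Step 5: E[X|A_5] = 4.34 / 0.1758 = 24.687144
Verification: E[X] = sum E[X*1_A_i] = 3.68 + 0.59 + 0.65 + 7.41 + 4.34 = 16.67


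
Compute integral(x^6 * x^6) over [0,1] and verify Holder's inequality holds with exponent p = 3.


Step 1: Exact integral of f*g = integral(x^12, 0, 1) = 1/13
     = 0.076923
Step 2: Holder bound with p=3, q=1.5:
  ||f||_p = (integral x^18 dx)^(1/3) = (1/19)^(1/3) = 0.374756
  ||g||_q = (integral x^9 dx)^(1/1.5) = (1/10)^(1/1.5) = 0.215443
Step 3: Holder bound = ||f||_p * ||g||_q = 0.374756 * 0.215443 = 0.080739
Verification: 0.076923 <= 0.080739 (Holder holds)


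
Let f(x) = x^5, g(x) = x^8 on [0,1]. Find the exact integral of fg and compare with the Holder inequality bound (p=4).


Step 1: Exact integral of f*g = integral(x^13, 0, 1) = 1/14
     = 0.071429
Step 2: Holder bound with p=4, q=1.333333:
  ||f||_p = (integral x^20 dx)^(1/4) = (1/21)^(1/4) = 0.467138
  ||g||_q = (integral x^10.666667 dx)^(1/1.333333) = (1/11.666667)^(1/1.333333) = 0.158413
Step 3: Holder bound = ||f||_p * ||g||_q = 0.467138 * 0.158413 = 0.074001
Verification: 0.071429 <= 0.074001 (Holder holds)


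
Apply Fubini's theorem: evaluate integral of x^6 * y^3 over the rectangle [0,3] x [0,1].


By Fubini's theorem, the double integral factors as a product of single integrals:
Step 1: integral_0^3 x^6 dx = [x^7/7] from 0 to 3
     = 3^7/7 = 312.428571
Step 2: integral_0^1 y^3 dy = [y^4/4] from 0 to 1
     = 1^4/4 = 0.25
Step 3: Double integral = 312.428571 * 0.25 = 78.107143


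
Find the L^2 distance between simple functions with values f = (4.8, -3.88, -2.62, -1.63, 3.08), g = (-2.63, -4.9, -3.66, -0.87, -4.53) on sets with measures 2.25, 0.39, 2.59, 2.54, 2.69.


Step 1: Compute differences f_i - g_i:
  4.8 - -2.63 = 7.43
  -3.88 - -4.9 = 1.02
  -2.62 - -3.66 = 1.04
  -1.63 - -0.87 = -0.76
  3.08 - -4.53 = 7.61
Step 2: Compute |diff|^2 * measure for each set:
  |7.43|^2 * 2.25 = 55.2049 * 2.25 = 124.211025
  |1.02|^2 * 0.39 = 1.0404 * 0.39 = 0.405756
  |1.04|^2 * 2.59 = 1.0816 * 2.59 = 2.801344
  |-0.76|^2 * 2.54 = 0.5776 * 2.54 = 1.467104
  |7.61|^2 * 2.69 = 57.9121 * 2.69 = 155.783549
Step 3: Sum = 284.668778
Step 4: ||f-g||_2 = (284.668778)^(1/2) = 16.87213


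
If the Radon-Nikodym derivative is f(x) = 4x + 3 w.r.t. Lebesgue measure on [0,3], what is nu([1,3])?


nu(A) = integral_A (dnu/dmu) dmu = integral_1^3 (4x + 3) dx
Step 1: Antiderivative F(x) = (4/2)x^2 + 3x
Step 2: F(3) = (4/2)*3^2 + 3*3 = 18 + 9 = 27
Step 3: F(1) = (4/2)*1^2 + 3*1 = 2 + 3 = 5
Step 4: nu([1,3]) = F(3) - F(1) = 27 - 5 = 22


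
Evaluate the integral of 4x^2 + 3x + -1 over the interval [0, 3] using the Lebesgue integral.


The Lebesgue integral of a Riemann-integrable function agrees with the Riemann integral.
Antiderivative F(x) = (4/3)x^3 + (3/2)x^2 + -1x
F(3) = (4/3)*3^3 + (3/2)*3^2 + -1*3
     = (4/3)*27 + (3/2)*9 + -1*3
     = 36 + 13.5 + -3
     = 46.5
F(0) = 0.0
Integral = F(3) - F(0) = 46.5 - 0.0 = 46.5


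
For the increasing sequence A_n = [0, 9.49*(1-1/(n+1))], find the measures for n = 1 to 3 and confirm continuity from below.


By continuity of measure from below: if A_n increases to A, then m(A_n) -> m(A).
Here A = [0, 9.49], so m(A) = 9.49
Step 1: a_1 = 9.49*(1 - 1/2) = 4.745, m(A_1) = 4.745
Step 2: a_2 = 9.49*(1 - 1/3) = 6.3267, m(A_2) = 6.3267
Step 3: a_3 = 9.49*(1 - 1/4) = 7.1175, m(A_3) = 7.1175
Limit: m(A_n) -> m([0,9.49]) = 9.49


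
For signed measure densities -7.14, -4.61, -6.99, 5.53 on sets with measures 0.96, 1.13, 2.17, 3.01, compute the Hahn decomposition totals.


Step 1: Compute signed measure on each set:
  Set 1: -7.14 * 0.96 = -6.8544
  Set 2: -4.61 * 1.13 = -5.2093
  Set 3: -6.99 * 2.17 = -15.1683
  Set 4: 5.53 * 3.01 = 16.6453
Step 2: Total signed measure = (-6.8544) + (-5.2093) + (-15.1683) + (16.6453)
     = -10.5867
Step 3: Positive part mu+(X) = sum of positive contributions = 16.6453
Step 4: Negative part mu-(X) = |sum of negative contributions| = 27.232


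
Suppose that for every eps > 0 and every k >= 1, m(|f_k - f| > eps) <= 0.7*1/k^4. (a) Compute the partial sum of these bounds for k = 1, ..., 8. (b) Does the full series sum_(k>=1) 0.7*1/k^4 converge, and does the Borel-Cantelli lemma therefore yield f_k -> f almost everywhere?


Step 1: List the terms 0.7*1/k^4 for k = 1 to 8:
  k=1: 0.7
  k=2: 0.04375
  k=3: 0.008642
  k=4: 0.002734
  k=5: 0.00112
  k=6: 5.401235e-04
  k=7: 2.915452e-04
  k=8: 1.708984e-04
Step 2: Partial sum = 0.7 + 0.04375 + 0.008642 + 0.002734 + 0.00112 + 5.401235e-04 + 2.915452e-04 + 1.708984e-04
     = 0.757249
Step 3: The full series sum_(k>=1) 0.7*1/k^4 converges (p-series with p = 4 > 1; a constant multiple of a convergent series converges).
Step 4: Fix eps > 0. Since sum_k m(|f_k - f| > eps) < infinity, the Borel-Cantelli lemma gives
        m(limsup_k {|f_k - f| > eps}) = 0, i.e. for a.e. x, |f_k(x) - f(x)| <= eps for all large k.
        Applying this with eps = 1/j for j = 1, 2, ... and intersecting the countably many full-measure sets,
        for a.e. x we get limsup_k |f_k(x) - f(x)| <= 1/j for every j, hence f_k -> f almost everywhere.
Conclusion: series converges; Borel-Cantelli yields f_k -> f a.e.


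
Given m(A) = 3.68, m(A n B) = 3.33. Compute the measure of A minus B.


m(A \ B) = m(A) - m(A n B)
= 3.68 - 3.33
= 0.35


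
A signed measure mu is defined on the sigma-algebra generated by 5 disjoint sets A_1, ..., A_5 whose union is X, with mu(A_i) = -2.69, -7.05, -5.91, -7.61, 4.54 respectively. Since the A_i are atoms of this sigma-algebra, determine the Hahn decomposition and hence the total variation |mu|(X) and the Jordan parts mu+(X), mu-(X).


Step 1: Every measurable set is a union of atoms (the cells / points), so a Hahn decomposition is
  obtained by grouping atoms by sign: P = union of atoms with mu > 0, N = union of the remaining atoms.
  Atoms in P (indices): 5;  atoms in N (indices): 1, 2, 3, 4
  Positive values: 4.54
  Negative values: -2.69, -7.05, -5.91, -7.61
Step 2: mu+(X) = mu(P) = sum of positive atom values = 4.54
Step 3: mu-(X) = -mu(N) = sum of |negative atom values| = 23.26
Step 4: |mu|(X) = mu+(X) + mu-(X) = 4.54 + 23.26 = 27.8


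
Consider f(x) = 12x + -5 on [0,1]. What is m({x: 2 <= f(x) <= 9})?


f^(-1)([2, 9]) = {x : 2 <= 12x + -5 <= 9}
Solving: (2 - -5)/12 <= x <= (9 - -5)/12
= [0.583333, 1.166667]
Intersecting with [0,1]: [0.583333, 1]
Measure = 1 - 0.583333 = 0.416667


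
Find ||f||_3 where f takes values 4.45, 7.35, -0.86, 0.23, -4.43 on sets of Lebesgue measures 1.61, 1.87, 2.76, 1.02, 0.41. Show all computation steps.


Step 1: Compute |f_i|^3 for each value:
  |4.45|^3 = 88.121125
  |7.35|^3 = 397.065375
  |-0.86|^3 = 0.636056
  |0.23|^3 = 0.012167
  |-4.43|^3 = 86.938307
Step 2: Multiply by measures and sum:
  88.121125 * 1.61 = 141.875011
  397.065375 * 1.87 = 742.512251
  0.636056 * 2.76 = 1.755515
  0.012167 * 1.02 = 0.01241
  86.938307 * 0.41 = 35.644706
Sum = 141.875011 + 742.512251 + 1.755515 + 0.01241 + 35.644706 = 921.799893
Step 3: Take the p-th root:
||f||_3 = (921.799893)^(1/3) = 9.732227


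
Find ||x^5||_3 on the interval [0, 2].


Step 1: ||f||_3 = (integral_0^2 |x^5|^3 dx)^(1/3)
     = (integral_0^2 x^15 dx)^(1/3)
Step 2: integral_0^2 x^15 dx = [x^16/(16)] from 0 to 2 = 2^16/16
     = 65536/16 = 4096
Step 3: ||f||_3 = (4096)^(1/3) = 16
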